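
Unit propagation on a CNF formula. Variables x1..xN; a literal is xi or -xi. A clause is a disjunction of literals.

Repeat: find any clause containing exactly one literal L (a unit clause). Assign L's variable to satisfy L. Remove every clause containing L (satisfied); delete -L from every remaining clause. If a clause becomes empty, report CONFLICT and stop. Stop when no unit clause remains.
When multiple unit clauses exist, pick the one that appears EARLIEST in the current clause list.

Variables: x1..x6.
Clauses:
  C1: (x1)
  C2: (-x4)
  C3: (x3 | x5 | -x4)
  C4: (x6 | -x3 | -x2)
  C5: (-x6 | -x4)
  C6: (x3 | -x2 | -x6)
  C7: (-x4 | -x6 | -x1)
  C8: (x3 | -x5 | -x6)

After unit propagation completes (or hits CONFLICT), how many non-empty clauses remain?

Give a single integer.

Answer: 3

Derivation:
unit clause [1] forces x1=T; simplify:
  drop -1 from [-4, -6, -1] -> [-4, -6]
  satisfied 1 clause(s); 7 remain; assigned so far: [1]
unit clause [-4] forces x4=F; simplify:
  satisfied 4 clause(s); 3 remain; assigned so far: [1, 4]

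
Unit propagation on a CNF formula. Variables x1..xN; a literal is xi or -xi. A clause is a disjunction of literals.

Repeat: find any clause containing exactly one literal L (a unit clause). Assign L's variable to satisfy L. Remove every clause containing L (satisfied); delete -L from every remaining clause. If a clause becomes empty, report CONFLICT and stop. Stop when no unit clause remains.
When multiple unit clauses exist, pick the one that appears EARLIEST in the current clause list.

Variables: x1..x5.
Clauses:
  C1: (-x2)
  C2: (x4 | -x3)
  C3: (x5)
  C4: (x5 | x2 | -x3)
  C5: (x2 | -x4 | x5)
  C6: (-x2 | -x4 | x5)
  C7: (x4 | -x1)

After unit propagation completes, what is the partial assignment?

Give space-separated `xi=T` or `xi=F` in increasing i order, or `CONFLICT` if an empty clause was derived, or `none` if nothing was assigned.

Answer: x2=F x5=T

Derivation:
unit clause [-2] forces x2=F; simplify:
  drop 2 from [5, 2, -3] -> [5, -3]
  drop 2 from [2, -4, 5] -> [-4, 5]
  satisfied 2 clause(s); 5 remain; assigned so far: [2]
unit clause [5] forces x5=T; simplify:
  satisfied 3 clause(s); 2 remain; assigned so far: [2, 5]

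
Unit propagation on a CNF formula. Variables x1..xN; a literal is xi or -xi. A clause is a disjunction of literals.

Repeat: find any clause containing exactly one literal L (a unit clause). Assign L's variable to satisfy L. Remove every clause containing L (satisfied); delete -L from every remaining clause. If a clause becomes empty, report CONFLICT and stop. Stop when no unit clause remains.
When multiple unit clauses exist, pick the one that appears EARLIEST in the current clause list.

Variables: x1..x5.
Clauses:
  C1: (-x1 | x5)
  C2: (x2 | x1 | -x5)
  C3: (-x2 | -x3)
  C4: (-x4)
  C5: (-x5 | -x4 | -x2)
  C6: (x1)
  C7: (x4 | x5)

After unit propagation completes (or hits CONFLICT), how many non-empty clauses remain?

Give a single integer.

Answer: 1

Derivation:
unit clause [-4] forces x4=F; simplify:
  drop 4 from [4, 5] -> [5]
  satisfied 2 clause(s); 5 remain; assigned so far: [4]
unit clause [1] forces x1=T; simplify:
  drop -1 from [-1, 5] -> [5]
  satisfied 2 clause(s); 3 remain; assigned so far: [1, 4]
unit clause [5] forces x5=T; simplify:
  satisfied 2 clause(s); 1 remain; assigned so far: [1, 4, 5]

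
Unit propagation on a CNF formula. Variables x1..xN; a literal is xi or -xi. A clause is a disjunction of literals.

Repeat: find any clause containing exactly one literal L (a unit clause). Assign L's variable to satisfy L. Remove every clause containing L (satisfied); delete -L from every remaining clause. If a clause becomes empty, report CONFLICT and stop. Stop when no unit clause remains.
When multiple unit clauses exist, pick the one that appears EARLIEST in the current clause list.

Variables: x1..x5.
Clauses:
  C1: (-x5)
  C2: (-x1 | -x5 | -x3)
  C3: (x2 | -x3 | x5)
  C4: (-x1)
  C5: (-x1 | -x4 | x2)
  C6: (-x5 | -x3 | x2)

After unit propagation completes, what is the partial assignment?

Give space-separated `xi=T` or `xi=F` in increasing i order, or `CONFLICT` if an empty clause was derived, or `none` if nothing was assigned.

unit clause [-5] forces x5=F; simplify:
  drop 5 from [2, -3, 5] -> [2, -3]
  satisfied 3 clause(s); 3 remain; assigned so far: [5]
unit clause [-1] forces x1=F; simplify:
  satisfied 2 clause(s); 1 remain; assigned so far: [1, 5]

Answer: x1=F x5=F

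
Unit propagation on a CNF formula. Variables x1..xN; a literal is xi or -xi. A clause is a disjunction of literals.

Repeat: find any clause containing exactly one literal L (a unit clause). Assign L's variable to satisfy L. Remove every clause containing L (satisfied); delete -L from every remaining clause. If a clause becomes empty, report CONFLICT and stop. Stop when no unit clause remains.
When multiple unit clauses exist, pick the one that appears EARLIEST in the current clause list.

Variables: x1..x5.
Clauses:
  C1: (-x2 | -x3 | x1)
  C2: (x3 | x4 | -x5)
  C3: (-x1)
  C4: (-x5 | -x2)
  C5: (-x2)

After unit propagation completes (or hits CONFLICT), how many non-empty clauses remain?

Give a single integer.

Answer: 1

Derivation:
unit clause [-1] forces x1=F; simplify:
  drop 1 from [-2, -3, 1] -> [-2, -3]
  satisfied 1 clause(s); 4 remain; assigned so far: [1]
unit clause [-2] forces x2=F; simplify:
  satisfied 3 clause(s); 1 remain; assigned so far: [1, 2]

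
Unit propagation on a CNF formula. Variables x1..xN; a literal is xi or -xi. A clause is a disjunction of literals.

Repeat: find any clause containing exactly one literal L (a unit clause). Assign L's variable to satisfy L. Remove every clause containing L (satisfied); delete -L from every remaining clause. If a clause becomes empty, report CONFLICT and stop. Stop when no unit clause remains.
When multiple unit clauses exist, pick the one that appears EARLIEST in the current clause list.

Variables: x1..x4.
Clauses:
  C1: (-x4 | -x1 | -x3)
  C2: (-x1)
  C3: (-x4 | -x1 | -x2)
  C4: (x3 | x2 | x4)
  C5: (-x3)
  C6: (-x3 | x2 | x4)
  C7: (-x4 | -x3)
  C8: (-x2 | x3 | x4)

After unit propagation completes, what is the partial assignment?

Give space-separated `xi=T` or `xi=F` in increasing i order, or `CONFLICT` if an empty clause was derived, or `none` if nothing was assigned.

Answer: x1=F x3=F

Derivation:
unit clause [-1] forces x1=F; simplify:
  satisfied 3 clause(s); 5 remain; assigned so far: [1]
unit clause [-3] forces x3=F; simplify:
  drop 3 from [3, 2, 4] -> [2, 4]
  drop 3 from [-2, 3, 4] -> [-2, 4]
  satisfied 3 clause(s); 2 remain; assigned so far: [1, 3]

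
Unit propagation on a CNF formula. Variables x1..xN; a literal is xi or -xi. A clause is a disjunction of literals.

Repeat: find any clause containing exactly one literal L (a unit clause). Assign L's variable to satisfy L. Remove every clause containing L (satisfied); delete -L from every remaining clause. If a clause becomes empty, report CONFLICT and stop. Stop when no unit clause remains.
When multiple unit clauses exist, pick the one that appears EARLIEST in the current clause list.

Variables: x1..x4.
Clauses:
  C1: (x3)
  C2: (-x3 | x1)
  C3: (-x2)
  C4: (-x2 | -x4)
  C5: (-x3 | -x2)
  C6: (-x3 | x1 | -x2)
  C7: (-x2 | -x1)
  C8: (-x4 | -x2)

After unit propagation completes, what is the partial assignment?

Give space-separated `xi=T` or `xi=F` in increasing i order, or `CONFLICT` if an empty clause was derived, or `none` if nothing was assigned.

unit clause [3] forces x3=T; simplify:
  drop -3 from [-3, 1] -> [1]
  drop -3 from [-3, -2] -> [-2]
  drop -3 from [-3, 1, -2] -> [1, -2]
  satisfied 1 clause(s); 7 remain; assigned so far: [3]
unit clause [1] forces x1=T; simplify:
  drop -1 from [-2, -1] -> [-2]
  satisfied 2 clause(s); 5 remain; assigned so far: [1, 3]
unit clause [-2] forces x2=F; simplify:
  satisfied 5 clause(s); 0 remain; assigned so far: [1, 2, 3]

Answer: x1=T x2=F x3=T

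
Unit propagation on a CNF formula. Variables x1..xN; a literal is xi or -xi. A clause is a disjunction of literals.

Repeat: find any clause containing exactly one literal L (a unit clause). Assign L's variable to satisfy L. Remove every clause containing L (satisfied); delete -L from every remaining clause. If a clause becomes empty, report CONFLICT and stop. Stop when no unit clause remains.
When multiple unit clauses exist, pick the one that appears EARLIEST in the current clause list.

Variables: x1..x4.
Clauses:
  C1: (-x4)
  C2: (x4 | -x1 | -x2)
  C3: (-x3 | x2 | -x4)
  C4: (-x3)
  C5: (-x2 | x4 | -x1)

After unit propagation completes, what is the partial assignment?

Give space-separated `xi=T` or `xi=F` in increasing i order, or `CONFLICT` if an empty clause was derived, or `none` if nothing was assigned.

Answer: x3=F x4=F

Derivation:
unit clause [-4] forces x4=F; simplify:
  drop 4 from [4, -1, -2] -> [-1, -2]
  drop 4 from [-2, 4, -1] -> [-2, -1]
  satisfied 2 clause(s); 3 remain; assigned so far: [4]
unit clause [-3] forces x3=F; simplify:
  satisfied 1 clause(s); 2 remain; assigned so far: [3, 4]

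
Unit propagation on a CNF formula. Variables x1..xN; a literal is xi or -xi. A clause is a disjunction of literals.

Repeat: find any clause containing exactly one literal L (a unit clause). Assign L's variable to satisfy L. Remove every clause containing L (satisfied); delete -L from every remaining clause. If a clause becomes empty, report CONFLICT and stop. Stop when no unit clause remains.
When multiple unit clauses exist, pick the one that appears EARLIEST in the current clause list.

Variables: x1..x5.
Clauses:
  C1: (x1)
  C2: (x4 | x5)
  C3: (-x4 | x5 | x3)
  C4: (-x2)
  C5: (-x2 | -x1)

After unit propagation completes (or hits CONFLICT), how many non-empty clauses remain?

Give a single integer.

unit clause [1] forces x1=T; simplify:
  drop -1 from [-2, -1] -> [-2]
  satisfied 1 clause(s); 4 remain; assigned so far: [1]
unit clause [-2] forces x2=F; simplify:
  satisfied 2 clause(s); 2 remain; assigned so far: [1, 2]

Answer: 2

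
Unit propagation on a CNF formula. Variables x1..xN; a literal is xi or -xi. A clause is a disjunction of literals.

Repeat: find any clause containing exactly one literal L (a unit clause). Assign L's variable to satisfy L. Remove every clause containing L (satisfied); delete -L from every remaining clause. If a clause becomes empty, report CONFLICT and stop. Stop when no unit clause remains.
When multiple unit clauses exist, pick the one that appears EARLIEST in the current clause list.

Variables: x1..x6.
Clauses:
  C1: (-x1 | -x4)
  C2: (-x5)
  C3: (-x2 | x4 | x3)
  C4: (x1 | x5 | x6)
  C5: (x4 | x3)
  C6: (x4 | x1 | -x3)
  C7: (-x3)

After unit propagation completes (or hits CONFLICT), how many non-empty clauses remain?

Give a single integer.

Answer: 0

Derivation:
unit clause [-5] forces x5=F; simplify:
  drop 5 from [1, 5, 6] -> [1, 6]
  satisfied 1 clause(s); 6 remain; assigned so far: [5]
unit clause [-3] forces x3=F; simplify:
  drop 3 from [-2, 4, 3] -> [-2, 4]
  drop 3 from [4, 3] -> [4]
  satisfied 2 clause(s); 4 remain; assigned so far: [3, 5]
unit clause [4] forces x4=T; simplify:
  drop -4 from [-1, -4] -> [-1]
  satisfied 2 clause(s); 2 remain; assigned so far: [3, 4, 5]
unit clause [-1] forces x1=F; simplify:
  drop 1 from [1, 6] -> [6]
  satisfied 1 clause(s); 1 remain; assigned so far: [1, 3, 4, 5]
unit clause [6] forces x6=T; simplify:
  satisfied 1 clause(s); 0 remain; assigned so far: [1, 3, 4, 5, 6]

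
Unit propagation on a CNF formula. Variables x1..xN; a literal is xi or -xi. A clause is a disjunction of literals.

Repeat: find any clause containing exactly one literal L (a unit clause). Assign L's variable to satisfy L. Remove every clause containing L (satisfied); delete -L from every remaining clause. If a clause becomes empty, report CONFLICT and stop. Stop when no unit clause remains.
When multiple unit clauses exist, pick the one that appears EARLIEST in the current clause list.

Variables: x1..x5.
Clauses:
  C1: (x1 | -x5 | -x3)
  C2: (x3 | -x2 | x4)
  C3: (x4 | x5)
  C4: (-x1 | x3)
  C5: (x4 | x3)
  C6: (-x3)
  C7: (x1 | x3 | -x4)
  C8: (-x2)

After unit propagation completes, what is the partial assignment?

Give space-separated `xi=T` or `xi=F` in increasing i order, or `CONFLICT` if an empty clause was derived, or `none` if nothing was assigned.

unit clause [-3] forces x3=F; simplify:
  drop 3 from [3, -2, 4] -> [-2, 4]
  drop 3 from [-1, 3] -> [-1]
  drop 3 from [4, 3] -> [4]
  drop 3 from [1, 3, -4] -> [1, -4]
  satisfied 2 clause(s); 6 remain; assigned so far: [3]
unit clause [-1] forces x1=F; simplify:
  drop 1 from [1, -4] -> [-4]
  satisfied 1 clause(s); 5 remain; assigned so far: [1, 3]
unit clause [4] forces x4=T; simplify:
  drop -4 from [-4] -> [] (empty!)
  satisfied 3 clause(s); 2 remain; assigned so far: [1, 3, 4]
CONFLICT (empty clause)

Answer: CONFLICT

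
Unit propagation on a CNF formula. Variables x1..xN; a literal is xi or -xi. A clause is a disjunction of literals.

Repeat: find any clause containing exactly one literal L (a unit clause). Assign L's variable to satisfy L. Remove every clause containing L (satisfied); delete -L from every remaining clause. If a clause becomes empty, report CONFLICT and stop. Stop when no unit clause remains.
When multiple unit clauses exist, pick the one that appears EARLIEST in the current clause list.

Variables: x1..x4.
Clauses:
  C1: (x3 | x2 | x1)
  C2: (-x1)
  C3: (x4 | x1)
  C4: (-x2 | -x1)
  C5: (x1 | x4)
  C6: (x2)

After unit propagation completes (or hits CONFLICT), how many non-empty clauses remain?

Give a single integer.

Answer: 0

Derivation:
unit clause [-1] forces x1=F; simplify:
  drop 1 from [3, 2, 1] -> [3, 2]
  drop 1 from [4, 1] -> [4]
  drop 1 from [1, 4] -> [4]
  satisfied 2 clause(s); 4 remain; assigned so far: [1]
unit clause [4] forces x4=T; simplify:
  satisfied 2 clause(s); 2 remain; assigned so far: [1, 4]
unit clause [2] forces x2=T; simplify:
  satisfied 2 clause(s); 0 remain; assigned so far: [1, 2, 4]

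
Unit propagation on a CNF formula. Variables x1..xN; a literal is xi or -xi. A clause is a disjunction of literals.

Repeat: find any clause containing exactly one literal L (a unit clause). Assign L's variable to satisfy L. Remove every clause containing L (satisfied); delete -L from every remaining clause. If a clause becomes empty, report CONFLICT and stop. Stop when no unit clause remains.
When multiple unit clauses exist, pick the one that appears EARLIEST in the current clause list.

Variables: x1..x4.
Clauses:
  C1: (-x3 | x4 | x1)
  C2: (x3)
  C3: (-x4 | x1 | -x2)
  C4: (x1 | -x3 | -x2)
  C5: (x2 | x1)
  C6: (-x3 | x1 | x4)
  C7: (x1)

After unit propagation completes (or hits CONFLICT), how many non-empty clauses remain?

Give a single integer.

unit clause [3] forces x3=T; simplify:
  drop -3 from [-3, 4, 1] -> [4, 1]
  drop -3 from [1, -3, -2] -> [1, -2]
  drop -3 from [-3, 1, 4] -> [1, 4]
  satisfied 1 clause(s); 6 remain; assigned so far: [3]
unit clause [1] forces x1=T; simplify:
  satisfied 6 clause(s); 0 remain; assigned so far: [1, 3]

Answer: 0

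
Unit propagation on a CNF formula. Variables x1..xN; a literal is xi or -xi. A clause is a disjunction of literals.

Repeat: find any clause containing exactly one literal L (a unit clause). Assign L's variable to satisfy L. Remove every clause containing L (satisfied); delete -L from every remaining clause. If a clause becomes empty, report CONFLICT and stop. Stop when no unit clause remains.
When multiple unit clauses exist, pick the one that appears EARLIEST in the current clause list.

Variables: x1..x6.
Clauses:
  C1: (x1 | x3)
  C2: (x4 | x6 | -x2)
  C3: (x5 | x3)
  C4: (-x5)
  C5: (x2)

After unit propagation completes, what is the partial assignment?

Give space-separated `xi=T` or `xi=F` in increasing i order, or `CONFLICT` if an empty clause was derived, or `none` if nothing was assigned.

unit clause [-5] forces x5=F; simplify:
  drop 5 from [5, 3] -> [3]
  satisfied 1 clause(s); 4 remain; assigned so far: [5]
unit clause [3] forces x3=T; simplify:
  satisfied 2 clause(s); 2 remain; assigned so far: [3, 5]
unit clause [2] forces x2=T; simplify:
  drop -2 from [4, 6, -2] -> [4, 6]
  satisfied 1 clause(s); 1 remain; assigned so far: [2, 3, 5]

Answer: x2=T x3=T x5=F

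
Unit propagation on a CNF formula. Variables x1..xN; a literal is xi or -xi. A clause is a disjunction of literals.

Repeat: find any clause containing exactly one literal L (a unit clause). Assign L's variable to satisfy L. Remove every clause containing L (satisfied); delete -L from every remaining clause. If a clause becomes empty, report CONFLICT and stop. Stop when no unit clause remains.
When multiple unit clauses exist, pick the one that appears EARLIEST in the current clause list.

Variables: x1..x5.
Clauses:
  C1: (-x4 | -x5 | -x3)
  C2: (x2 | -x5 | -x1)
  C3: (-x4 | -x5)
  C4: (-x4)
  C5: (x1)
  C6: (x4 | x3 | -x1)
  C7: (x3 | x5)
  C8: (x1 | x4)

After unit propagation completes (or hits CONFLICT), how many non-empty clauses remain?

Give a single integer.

Answer: 1

Derivation:
unit clause [-4] forces x4=F; simplify:
  drop 4 from [4, 3, -1] -> [3, -1]
  drop 4 from [1, 4] -> [1]
  satisfied 3 clause(s); 5 remain; assigned so far: [4]
unit clause [1] forces x1=T; simplify:
  drop -1 from [2, -5, -1] -> [2, -5]
  drop -1 from [3, -1] -> [3]
  satisfied 2 clause(s); 3 remain; assigned so far: [1, 4]
unit clause [3] forces x3=T; simplify:
  satisfied 2 clause(s); 1 remain; assigned so far: [1, 3, 4]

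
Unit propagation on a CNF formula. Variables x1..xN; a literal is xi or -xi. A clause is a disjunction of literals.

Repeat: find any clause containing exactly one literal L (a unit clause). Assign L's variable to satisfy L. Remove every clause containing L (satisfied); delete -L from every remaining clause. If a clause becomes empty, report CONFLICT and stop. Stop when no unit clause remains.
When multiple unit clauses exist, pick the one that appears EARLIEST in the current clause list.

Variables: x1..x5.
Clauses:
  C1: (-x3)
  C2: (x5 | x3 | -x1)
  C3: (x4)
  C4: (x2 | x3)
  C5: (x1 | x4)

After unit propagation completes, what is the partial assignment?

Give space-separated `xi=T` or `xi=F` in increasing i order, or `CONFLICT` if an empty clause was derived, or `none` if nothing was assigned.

unit clause [-3] forces x3=F; simplify:
  drop 3 from [5, 3, -1] -> [5, -1]
  drop 3 from [2, 3] -> [2]
  satisfied 1 clause(s); 4 remain; assigned so far: [3]
unit clause [4] forces x4=T; simplify:
  satisfied 2 clause(s); 2 remain; assigned so far: [3, 4]
unit clause [2] forces x2=T; simplify:
  satisfied 1 clause(s); 1 remain; assigned so far: [2, 3, 4]

Answer: x2=T x3=F x4=T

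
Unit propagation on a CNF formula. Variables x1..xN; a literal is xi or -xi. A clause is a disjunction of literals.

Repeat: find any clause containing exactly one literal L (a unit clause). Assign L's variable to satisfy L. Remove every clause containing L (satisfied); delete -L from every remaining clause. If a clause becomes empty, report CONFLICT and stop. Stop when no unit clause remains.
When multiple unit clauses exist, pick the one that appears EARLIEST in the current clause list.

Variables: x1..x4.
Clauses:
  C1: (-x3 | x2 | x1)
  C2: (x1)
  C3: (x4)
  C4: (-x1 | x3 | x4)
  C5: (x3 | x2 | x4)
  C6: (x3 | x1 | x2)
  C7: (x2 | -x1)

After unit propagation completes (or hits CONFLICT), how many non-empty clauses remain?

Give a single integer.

unit clause [1] forces x1=T; simplify:
  drop -1 from [-1, 3, 4] -> [3, 4]
  drop -1 from [2, -1] -> [2]
  satisfied 3 clause(s); 4 remain; assigned so far: [1]
unit clause [4] forces x4=T; simplify:
  satisfied 3 clause(s); 1 remain; assigned so far: [1, 4]
unit clause [2] forces x2=T; simplify:
  satisfied 1 clause(s); 0 remain; assigned so far: [1, 2, 4]

Answer: 0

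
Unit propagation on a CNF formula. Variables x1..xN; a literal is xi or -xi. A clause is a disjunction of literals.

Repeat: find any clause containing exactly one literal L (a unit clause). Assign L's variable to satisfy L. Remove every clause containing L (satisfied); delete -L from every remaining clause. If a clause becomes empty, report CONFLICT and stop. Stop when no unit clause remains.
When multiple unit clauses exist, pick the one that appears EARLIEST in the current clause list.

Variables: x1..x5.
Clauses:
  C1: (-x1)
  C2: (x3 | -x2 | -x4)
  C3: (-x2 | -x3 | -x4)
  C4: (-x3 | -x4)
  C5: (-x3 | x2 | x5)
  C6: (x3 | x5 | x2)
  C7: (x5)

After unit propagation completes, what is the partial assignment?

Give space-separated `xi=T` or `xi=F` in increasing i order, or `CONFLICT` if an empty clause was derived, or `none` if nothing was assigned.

unit clause [-1] forces x1=F; simplify:
  satisfied 1 clause(s); 6 remain; assigned so far: [1]
unit clause [5] forces x5=T; simplify:
  satisfied 3 clause(s); 3 remain; assigned so far: [1, 5]

Answer: x1=F x5=T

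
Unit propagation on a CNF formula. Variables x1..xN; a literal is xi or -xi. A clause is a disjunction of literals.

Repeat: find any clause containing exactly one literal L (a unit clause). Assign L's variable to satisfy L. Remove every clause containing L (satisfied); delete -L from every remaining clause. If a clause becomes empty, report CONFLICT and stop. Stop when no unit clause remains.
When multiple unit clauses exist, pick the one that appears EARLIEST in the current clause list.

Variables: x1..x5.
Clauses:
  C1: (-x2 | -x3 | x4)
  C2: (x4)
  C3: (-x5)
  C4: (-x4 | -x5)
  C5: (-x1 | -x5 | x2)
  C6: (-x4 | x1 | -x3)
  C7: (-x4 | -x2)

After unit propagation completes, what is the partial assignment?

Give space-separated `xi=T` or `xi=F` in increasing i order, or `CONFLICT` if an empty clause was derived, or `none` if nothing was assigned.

unit clause [4] forces x4=T; simplify:
  drop -4 from [-4, -5] -> [-5]
  drop -4 from [-4, 1, -3] -> [1, -3]
  drop -4 from [-4, -2] -> [-2]
  satisfied 2 clause(s); 5 remain; assigned so far: [4]
unit clause [-5] forces x5=F; simplify:
  satisfied 3 clause(s); 2 remain; assigned so far: [4, 5]
unit clause [-2] forces x2=F; simplify:
  satisfied 1 clause(s); 1 remain; assigned so far: [2, 4, 5]

Answer: x2=F x4=T x5=F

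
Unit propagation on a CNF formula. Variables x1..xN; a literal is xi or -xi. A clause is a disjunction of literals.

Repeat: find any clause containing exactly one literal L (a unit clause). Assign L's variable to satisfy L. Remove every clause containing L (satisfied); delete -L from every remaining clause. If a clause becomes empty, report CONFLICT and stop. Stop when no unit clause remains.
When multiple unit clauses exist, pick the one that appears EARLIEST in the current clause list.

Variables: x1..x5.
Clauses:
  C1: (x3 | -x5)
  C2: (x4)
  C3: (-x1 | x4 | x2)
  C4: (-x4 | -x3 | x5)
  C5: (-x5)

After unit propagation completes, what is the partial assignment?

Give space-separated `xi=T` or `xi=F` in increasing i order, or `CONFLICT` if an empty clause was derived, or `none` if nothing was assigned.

unit clause [4] forces x4=T; simplify:
  drop -4 from [-4, -3, 5] -> [-3, 5]
  satisfied 2 clause(s); 3 remain; assigned so far: [4]
unit clause [-5] forces x5=F; simplify:
  drop 5 from [-3, 5] -> [-3]
  satisfied 2 clause(s); 1 remain; assigned so far: [4, 5]
unit clause [-3] forces x3=F; simplify:
  satisfied 1 clause(s); 0 remain; assigned so far: [3, 4, 5]

Answer: x3=F x4=T x5=F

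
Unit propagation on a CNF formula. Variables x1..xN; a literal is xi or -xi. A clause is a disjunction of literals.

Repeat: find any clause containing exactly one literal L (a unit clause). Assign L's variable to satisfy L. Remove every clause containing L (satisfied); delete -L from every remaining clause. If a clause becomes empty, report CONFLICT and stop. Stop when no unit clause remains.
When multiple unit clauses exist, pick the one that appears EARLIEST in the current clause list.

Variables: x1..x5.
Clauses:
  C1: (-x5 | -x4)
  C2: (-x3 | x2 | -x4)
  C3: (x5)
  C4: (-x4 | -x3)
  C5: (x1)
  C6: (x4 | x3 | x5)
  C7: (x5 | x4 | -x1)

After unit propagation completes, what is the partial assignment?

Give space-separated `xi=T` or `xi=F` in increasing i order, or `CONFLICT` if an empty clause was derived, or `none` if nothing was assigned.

Answer: x1=T x4=F x5=T

Derivation:
unit clause [5] forces x5=T; simplify:
  drop -5 from [-5, -4] -> [-4]
  satisfied 3 clause(s); 4 remain; assigned so far: [5]
unit clause [-4] forces x4=F; simplify:
  satisfied 3 clause(s); 1 remain; assigned so far: [4, 5]
unit clause [1] forces x1=T; simplify:
  satisfied 1 clause(s); 0 remain; assigned so far: [1, 4, 5]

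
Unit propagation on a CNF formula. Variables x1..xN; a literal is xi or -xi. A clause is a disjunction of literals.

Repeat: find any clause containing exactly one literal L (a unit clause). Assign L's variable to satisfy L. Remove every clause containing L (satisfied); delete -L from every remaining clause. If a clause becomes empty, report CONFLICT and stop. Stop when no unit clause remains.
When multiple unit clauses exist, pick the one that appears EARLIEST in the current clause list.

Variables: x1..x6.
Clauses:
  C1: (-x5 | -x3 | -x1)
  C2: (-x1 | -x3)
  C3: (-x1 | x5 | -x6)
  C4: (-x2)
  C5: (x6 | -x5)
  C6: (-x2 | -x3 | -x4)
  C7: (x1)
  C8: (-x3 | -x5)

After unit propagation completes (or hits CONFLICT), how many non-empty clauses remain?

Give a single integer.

unit clause [-2] forces x2=F; simplify:
  satisfied 2 clause(s); 6 remain; assigned so far: [2]
unit clause [1] forces x1=T; simplify:
  drop -1 from [-5, -3, -1] -> [-5, -3]
  drop -1 from [-1, -3] -> [-3]
  drop -1 from [-1, 5, -6] -> [5, -6]
  satisfied 1 clause(s); 5 remain; assigned so far: [1, 2]
unit clause [-3] forces x3=F; simplify:
  satisfied 3 clause(s); 2 remain; assigned so far: [1, 2, 3]

Answer: 2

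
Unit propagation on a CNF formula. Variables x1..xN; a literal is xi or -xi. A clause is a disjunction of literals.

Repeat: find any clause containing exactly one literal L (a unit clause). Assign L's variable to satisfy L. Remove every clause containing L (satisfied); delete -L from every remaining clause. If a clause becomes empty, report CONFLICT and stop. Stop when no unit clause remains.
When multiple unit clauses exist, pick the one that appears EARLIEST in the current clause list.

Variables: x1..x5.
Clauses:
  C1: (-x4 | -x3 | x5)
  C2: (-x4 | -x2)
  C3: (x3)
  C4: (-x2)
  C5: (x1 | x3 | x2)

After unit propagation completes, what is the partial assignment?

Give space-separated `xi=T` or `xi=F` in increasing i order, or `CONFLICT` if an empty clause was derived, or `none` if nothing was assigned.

unit clause [3] forces x3=T; simplify:
  drop -3 from [-4, -3, 5] -> [-4, 5]
  satisfied 2 clause(s); 3 remain; assigned so far: [3]
unit clause [-2] forces x2=F; simplify:
  satisfied 2 clause(s); 1 remain; assigned so far: [2, 3]

Answer: x2=F x3=T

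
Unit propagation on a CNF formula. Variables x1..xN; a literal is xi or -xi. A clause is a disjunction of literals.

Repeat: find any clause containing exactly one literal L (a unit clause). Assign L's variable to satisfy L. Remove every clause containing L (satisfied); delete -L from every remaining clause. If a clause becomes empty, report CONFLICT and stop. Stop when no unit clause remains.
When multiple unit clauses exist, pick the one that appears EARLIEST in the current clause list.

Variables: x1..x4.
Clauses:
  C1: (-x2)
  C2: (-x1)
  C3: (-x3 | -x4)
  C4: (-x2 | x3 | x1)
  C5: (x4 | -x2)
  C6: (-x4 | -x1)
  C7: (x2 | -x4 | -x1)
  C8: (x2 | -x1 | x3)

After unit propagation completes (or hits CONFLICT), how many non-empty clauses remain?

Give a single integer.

Answer: 1

Derivation:
unit clause [-2] forces x2=F; simplify:
  drop 2 from [2, -4, -1] -> [-4, -1]
  drop 2 from [2, -1, 3] -> [-1, 3]
  satisfied 3 clause(s); 5 remain; assigned so far: [2]
unit clause [-1] forces x1=F; simplify:
  satisfied 4 clause(s); 1 remain; assigned so far: [1, 2]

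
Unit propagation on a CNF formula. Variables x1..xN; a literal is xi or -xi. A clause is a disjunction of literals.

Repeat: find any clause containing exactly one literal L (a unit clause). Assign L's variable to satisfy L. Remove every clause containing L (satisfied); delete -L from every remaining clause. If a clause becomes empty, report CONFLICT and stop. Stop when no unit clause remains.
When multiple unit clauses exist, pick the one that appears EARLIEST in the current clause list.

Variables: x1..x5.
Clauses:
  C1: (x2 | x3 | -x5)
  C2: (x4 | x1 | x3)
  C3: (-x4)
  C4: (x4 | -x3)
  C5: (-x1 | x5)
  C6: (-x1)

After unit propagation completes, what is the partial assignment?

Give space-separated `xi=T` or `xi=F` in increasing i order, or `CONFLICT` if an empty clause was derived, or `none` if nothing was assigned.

Answer: CONFLICT

Derivation:
unit clause [-4] forces x4=F; simplify:
  drop 4 from [4, 1, 3] -> [1, 3]
  drop 4 from [4, -3] -> [-3]
  satisfied 1 clause(s); 5 remain; assigned so far: [4]
unit clause [-3] forces x3=F; simplify:
  drop 3 from [2, 3, -5] -> [2, -5]
  drop 3 from [1, 3] -> [1]
  satisfied 1 clause(s); 4 remain; assigned so far: [3, 4]
unit clause [1] forces x1=T; simplify:
  drop -1 from [-1, 5] -> [5]
  drop -1 from [-1] -> [] (empty!)
  satisfied 1 clause(s); 3 remain; assigned so far: [1, 3, 4]
CONFLICT (empty clause)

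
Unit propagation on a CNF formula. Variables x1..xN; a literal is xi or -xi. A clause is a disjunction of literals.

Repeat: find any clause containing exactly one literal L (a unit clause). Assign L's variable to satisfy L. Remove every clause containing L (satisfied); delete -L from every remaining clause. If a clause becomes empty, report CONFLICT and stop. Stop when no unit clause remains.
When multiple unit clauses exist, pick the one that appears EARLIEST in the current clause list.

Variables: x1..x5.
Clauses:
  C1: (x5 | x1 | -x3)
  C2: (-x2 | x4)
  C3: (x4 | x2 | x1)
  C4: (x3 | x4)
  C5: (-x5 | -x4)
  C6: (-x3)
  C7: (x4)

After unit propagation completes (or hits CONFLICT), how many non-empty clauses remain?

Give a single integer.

Answer: 0

Derivation:
unit clause [-3] forces x3=F; simplify:
  drop 3 from [3, 4] -> [4]
  satisfied 2 clause(s); 5 remain; assigned so far: [3]
unit clause [4] forces x4=T; simplify:
  drop -4 from [-5, -4] -> [-5]
  satisfied 4 clause(s); 1 remain; assigned so far: [3, 4]
unit clause [-5] forces x5=F; simplify:
  satisfied 1 clause(s); 0 remain; assigned so far: [3, 4, 5]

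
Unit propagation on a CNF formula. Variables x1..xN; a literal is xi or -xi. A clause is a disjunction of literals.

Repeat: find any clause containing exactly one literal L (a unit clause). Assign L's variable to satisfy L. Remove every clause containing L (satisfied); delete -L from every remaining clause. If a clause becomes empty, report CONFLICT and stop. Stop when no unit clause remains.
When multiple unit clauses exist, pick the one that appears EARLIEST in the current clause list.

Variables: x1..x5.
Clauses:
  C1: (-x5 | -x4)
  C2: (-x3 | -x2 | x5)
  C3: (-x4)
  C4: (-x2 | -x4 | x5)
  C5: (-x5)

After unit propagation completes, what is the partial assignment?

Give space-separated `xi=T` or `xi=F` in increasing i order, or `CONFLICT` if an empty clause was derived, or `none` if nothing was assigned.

unit clause [-4] forces x4=F; simplify:
  satisfied 3 clause(s); 2 remain; assigned so far: [4]
unit clause [-5] forces x5=F; simplify:
  drop 5 from [-3, -2, 5] -> [-3, -2]
  satisfied 1 clause(s); 1 remain; assigned so far: [4, 5]

Answer: x4=F x5=F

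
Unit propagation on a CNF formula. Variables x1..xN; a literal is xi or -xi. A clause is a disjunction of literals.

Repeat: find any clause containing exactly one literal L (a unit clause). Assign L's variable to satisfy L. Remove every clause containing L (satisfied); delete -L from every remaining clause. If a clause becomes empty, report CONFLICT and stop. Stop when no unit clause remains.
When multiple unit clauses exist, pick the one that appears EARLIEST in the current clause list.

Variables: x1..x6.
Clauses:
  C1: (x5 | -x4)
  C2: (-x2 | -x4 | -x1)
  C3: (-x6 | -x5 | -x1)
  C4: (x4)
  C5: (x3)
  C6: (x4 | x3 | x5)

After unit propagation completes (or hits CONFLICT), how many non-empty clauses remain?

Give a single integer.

Answer: 2

Derivation:
unit clause [4] forces x4=T; simplify:
  drop -4 from [5, -4] -> [5]
  drop -4 from [-2, -4, -1] -> [-2, -1]
  satisfied 2 clause(s); 4 remain; assigned so far: [4]
unit clause [5] forces x5=T; simplify:
  drop -5 from [-6, -5, -1] -> [-6, -1]
  satisfied 1 clause(s); 3 remain; assigned so far: [4, 5]
unit clause [3] forces x3=T; simplify:
  satisfied 1 clause(s); 2 remain; assigned so far: [3, 4, 5]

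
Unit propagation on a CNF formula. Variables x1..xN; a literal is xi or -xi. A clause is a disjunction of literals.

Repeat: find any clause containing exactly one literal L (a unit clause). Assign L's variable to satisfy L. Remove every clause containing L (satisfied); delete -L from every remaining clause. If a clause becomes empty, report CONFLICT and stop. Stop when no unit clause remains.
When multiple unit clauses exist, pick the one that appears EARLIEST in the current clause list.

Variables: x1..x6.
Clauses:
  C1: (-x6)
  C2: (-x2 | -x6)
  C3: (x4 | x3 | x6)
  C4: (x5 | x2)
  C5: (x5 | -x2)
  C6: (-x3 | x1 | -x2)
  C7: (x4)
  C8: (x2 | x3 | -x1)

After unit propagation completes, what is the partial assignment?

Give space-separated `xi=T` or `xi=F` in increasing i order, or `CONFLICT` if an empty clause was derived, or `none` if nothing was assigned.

unit clause [-6] forces x6=F; simplify:
  drop 6 from [4, 3, 6] -> [4, 3]
  satisfied 2 clause(s); 6 remain; assigned so far: [6]
unit clause [4] forces x4=T; simplify:
  satisfied 2 clause(s); 4 remain; assigned so far: [4, 6]

Answer: x4=T x6=F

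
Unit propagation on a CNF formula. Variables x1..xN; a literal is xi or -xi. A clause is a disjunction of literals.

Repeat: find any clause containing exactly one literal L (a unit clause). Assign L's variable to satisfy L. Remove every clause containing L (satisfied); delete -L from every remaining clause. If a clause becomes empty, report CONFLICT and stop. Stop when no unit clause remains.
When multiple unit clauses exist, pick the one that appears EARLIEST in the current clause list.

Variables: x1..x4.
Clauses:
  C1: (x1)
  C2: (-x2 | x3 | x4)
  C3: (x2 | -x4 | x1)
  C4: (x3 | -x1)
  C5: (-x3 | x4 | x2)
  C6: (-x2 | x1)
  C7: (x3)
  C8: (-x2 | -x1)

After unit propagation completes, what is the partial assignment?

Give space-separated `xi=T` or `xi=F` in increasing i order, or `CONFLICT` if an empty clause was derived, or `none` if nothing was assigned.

Answer: x1=T x2=F x3=T x4=T

Derivation:
unit clause [1] forces x1=T; simplify:
  drop -1 from [3, -1] -> [3]
  drop -1 from [-2, -1] -> [-2]
  satisfied 3 clause(s); 5 remain; assigned so far: [1]
unit clause [3] forces x3=T; simplify:
  drop -3 from [-3, 4, 2] -> [4, 2]
  satisfied 3 clause(s); 2 remain; assigned so far: [1, 3]
unit clause [-2] forces x2=F; simplify:
  drop 2 from [4, 2] -> [4]
  satisfied 1 clause(s); 1 remain; assigned so far: [1, 2, 3]
unit clause [4] forces x4=T; simplify:
  satisfied 1 clause(s); 0 remain; assigned so far: [1, 2, 3, 4]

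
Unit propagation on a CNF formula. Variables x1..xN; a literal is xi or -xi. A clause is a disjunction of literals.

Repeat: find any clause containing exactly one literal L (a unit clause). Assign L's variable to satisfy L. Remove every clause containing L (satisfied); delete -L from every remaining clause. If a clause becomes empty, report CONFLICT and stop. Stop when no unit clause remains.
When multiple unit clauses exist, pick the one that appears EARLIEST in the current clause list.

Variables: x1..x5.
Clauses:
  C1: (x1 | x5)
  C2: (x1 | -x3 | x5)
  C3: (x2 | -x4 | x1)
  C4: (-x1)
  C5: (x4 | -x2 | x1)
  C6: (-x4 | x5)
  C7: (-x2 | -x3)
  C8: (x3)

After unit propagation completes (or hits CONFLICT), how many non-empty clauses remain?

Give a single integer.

Answer: 0

Derivation:
unit clause [-1] forces x1=F; simplify:
  drop 1 from [1, 5] -> [5]
  drop 1 from [1, -3, 5] -> [-3, 5]
  drop 1 from [2, -4, 1] -> [2, -4]
  drop 1 from [4, -2, 1] -> [4, -2]
  satisfied 1 clause(s); 7 remain; assigned so far: [1]
unit clause [5] forces x5=T; simplify:
  satisfied 3 clause(s); 4 remain; assigned so far: [1, 5]
unit clause [3] forces x3=T; simplify:
  drop -3 from [-2, -3] -> [-2]
  satisfied 1 clause(s); 3 remain; assigned so far: [1, 3, 5]
unit clause [-2] forces x2=F; simplify:
  drop 2 from [2, -4] -> [-4]
  satisfied 2 clause(s); 1 remain; assigned so far: [1, 2, 3, 5]
unit clause [-4] forces x4=F; simplify:
  satisfied 1 clause(s); 0 remain; assigned so far: [1, 2, 3, 4, 5]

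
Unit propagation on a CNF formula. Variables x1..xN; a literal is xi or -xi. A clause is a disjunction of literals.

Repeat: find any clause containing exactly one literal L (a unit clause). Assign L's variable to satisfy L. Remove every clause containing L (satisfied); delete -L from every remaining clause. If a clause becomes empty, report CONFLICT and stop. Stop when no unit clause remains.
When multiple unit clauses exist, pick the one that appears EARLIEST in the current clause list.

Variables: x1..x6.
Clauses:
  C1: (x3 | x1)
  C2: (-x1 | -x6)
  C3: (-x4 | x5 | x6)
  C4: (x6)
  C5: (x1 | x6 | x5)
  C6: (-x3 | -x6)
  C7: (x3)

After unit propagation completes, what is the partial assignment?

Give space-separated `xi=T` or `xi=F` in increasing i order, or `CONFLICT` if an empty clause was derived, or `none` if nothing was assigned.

unit clause [6] forces x6=T; simplify:
  drop -6 from [-1, -6] -> [-1]
  drop -6 from [-3, -6] -> [-3]
  satisfied 3 clause(s); 4 remain; assigned so far: [6]
unit clause [-1] forces x1=F; simplify:
  drop 1 from [3, 1] -> [3]
  satisfied 1 clause(s); 3 remain; assigned so far: [1, 6]
unit clause [3] forces x3=T; simplify:
  drop -3 from [-3] -> [] (empty!)
  satisfied 2 clause(s); 1 remain; assigned so far: [1, 3, 6]
CONFLICT (empty clause)

Answer: CONFLICT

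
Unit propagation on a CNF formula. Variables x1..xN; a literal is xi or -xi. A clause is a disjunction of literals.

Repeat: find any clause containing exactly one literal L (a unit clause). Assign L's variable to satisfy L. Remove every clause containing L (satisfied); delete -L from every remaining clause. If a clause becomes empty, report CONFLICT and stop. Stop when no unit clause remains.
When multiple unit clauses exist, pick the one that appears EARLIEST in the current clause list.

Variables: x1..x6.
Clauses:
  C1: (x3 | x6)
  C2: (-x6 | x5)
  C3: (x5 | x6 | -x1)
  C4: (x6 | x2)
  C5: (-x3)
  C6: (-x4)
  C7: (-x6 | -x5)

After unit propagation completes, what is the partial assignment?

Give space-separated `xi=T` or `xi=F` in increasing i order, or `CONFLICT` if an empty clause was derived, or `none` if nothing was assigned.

Answer: CONFLICT

Derivation:
unit clause [-3] forces x3=F; simplify:
  drop 3 from [3, 6] -> [6]
  satisfied 1 clause(s); 6 remain; assigned so far: [3]
unit clause [6] forces x6=T; simplify:
  drop -6 from [-6, 5] -> [5]
  drop -6 from [-6, -5] -> [-5]
  satisfied 3 clause(s); 3 remain; assigned so far: [3, 6]
unit clause [5] forces x5=T; simplify:
  drop -5 from [-5] -> [] (empty!)
  satisfied 1 clause(s); 2 remain; assigned so far: [3, 5, 6]
CONFLICT (empty clause)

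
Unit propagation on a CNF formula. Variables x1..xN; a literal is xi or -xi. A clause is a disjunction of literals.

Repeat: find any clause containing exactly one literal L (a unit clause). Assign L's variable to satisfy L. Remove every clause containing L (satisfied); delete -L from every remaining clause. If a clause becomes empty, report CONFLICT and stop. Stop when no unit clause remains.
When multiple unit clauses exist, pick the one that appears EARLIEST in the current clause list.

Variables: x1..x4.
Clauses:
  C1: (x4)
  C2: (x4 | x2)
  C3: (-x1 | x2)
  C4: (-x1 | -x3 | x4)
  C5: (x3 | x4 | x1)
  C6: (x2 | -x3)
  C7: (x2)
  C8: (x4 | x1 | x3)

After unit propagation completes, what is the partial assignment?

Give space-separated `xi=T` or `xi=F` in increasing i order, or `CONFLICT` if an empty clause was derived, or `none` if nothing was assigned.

Answer: x2=T x4=T

Derivation:
unit clause [4] forces x4=T; simplify:
  satisfied 5 clause(s); 3 remain; assigned so far: [4]
unit clause [2] forces x2=T; simplify:
  satisfied 3 clause(s); 0 remain; assigned so far: [2, 4]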